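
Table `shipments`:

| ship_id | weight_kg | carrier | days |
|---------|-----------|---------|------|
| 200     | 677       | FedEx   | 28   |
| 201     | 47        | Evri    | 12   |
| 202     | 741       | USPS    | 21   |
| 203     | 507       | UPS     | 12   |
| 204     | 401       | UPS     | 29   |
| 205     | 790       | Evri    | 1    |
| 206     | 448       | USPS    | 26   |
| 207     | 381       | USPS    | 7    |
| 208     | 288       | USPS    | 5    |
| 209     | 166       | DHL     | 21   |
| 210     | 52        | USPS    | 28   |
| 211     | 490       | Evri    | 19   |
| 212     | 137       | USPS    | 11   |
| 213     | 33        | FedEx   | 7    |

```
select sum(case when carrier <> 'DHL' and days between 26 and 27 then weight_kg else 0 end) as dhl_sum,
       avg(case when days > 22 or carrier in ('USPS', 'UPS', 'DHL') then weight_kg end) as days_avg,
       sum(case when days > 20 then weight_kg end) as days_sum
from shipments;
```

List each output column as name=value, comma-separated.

[dhl_sum: carrier <> 'DHL' and days between 26 and 27]
ship_id=200: ✗
ship_id=201: ✗
ship_id=202: ✗
ship_id=203: ✗
ship_id=204: ✗
ship_id=205: ✗
ship_id=206: ✓ → 448
ship_id=207: ✗
ship_id=208: ✗
ship_id=209: ✗
ship_id=210: ✗
ship_id=211: ✗
ship_id=212: ✗
ship_id=213: ✗
dhl_sum = 448
—
[days_avg: days > 22 or carrier in ('USPS', 'UPS', 'DHL')]
ship_id=200: ✓ → 677
ship_id=201: ✗
ship_id=202: ✓ → 741
ship_id=203: ✓ → 507
ship_id=204: ✓ → 401
ship_id=205: ✗
ship_id=206: ✓ → 448
ship_id=207: ✓ → 381
ship_id=208: ✓ → 288
ship_id=209: ✓ → 166
ship_id=210: ✓ → 52
ship_id=211: ✗
ship_id=212: ✓ → 137
ship_id=213: ✗
days_avg = (677 + 741 + 507 + 401 + 448 + 381 + 288 + 166 + 52 + 137) / 10 = 379.8
—
[days_sum: days > 20]
ship_id=200: ✓ → 677
ship_id=201: ✗
ship_id=202: ✓ → 741
ship_id=203: ✗
ship_id=204: ✓ → 401
ship_id=205: ✗
ship_id=206: ✓ → 448
ship_id=207: ✗
ship_id=208: ✗
ship_id=209: ✓ → 166
ship_id=210: ✓ → 52
ship_id=211: ✗
ship_id=212: ✗
ship_id=213: ✗
days_sum = 677 + 741 + 401 + 448 + 166 + 52 = 2485

dhl_sum=448, days_avg=379.8, days_sum=2485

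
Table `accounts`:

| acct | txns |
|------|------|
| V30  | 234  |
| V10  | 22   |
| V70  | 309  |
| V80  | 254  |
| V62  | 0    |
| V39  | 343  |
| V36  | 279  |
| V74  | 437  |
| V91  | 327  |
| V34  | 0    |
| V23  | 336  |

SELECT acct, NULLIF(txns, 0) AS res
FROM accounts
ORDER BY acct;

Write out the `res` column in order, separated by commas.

22, 336, 234, NULL, 279, 343, NULL, 309, 437, 254, 327

acct=V10: txns=22 vs 0: differ → 22
acct=V23: txns=336 vs 0: differ → 336
acct=V30: txns=234 vs 0: differ → 234
acct=V34: txns=0 vs 0: equal → NULL
acct=V36: txns=279 vs 0: differ → 279
acct=V39: txns=343 vs 0: differ → 343
acct=V62: txns=0 vs 0: equal → NULL
acct=V70: txns=309 vs 0: differ → 309
acct=V74: txns=437 vs 0: differ → 437
acct=V80: txns=254 vs 0: differ → 254
acct=V91: txns=327 vs 0: differ → 327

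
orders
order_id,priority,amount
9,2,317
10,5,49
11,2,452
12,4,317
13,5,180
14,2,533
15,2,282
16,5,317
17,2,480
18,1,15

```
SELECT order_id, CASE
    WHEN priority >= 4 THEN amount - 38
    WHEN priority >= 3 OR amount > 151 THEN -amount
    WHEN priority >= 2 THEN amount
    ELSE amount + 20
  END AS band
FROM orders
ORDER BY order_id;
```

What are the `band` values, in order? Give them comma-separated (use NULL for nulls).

-317, 11, -452, 279, 142, -533, -282, 279, -480, 35

order_id=9: priority >= 3 OR amount > 151 → -317
order_id=10: priority >= 4 → 11
order_id=11: priority >= 3 OR amount > 151 → -452
order_id=12: priority >= 4 → 279
order_id=13: priority >= 4 → 142
order_id=14: priority >= 3 OR amount > 151 → -533
order_id=15: priority >= 3 OR amount > 151 → -282
order_id=16: priority >= 4 → 279
order_id=17: priority >= 3 OR amount > 151 → -480
order_id=18: ELSE → 35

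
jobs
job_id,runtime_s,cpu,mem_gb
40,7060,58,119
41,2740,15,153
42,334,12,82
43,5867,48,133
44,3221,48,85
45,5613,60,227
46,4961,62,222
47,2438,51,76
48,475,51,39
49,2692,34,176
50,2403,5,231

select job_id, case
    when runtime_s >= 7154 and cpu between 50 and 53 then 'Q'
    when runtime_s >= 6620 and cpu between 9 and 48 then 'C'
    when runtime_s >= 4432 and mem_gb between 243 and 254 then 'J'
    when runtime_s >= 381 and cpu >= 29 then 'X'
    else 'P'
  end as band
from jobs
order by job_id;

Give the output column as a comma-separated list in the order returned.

job_id=40: runtime_s >= 381 and cpu >= 29 → X
job_id=41: ELSE → P
job_id=42: ELSE → P
job_id=43: runtime_s >= 381 and cpu >= 29 → X
job_id=44: runtime_s >= 381 and cpu >= 29 → X
job_id=45: runtime_s >= 381 and cpu >= 29 → X
job_id=46: runtime_s >= 381 and cpu >= 29 → X
job_id=47: runtime_s >= 381 and cpu >= 29 → X
job_id=48: runtime_s >= 381 and cpu >= 29 → X
job_id=49: runtime_s >= 381 and cpu >= 29 → X
job_id=50: ELSE → P

X, P, P, X, X, X, X, X, X, X, P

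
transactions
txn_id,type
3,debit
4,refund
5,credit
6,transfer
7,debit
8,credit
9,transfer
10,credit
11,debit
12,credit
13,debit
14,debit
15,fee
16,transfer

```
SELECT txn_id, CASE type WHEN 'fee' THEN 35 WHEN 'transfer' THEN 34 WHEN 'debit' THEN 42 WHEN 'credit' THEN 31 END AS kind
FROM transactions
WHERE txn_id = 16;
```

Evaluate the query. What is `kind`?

txn_id = 16: type=transfer.
type='fee' → false
type='transfer' → true → 34

34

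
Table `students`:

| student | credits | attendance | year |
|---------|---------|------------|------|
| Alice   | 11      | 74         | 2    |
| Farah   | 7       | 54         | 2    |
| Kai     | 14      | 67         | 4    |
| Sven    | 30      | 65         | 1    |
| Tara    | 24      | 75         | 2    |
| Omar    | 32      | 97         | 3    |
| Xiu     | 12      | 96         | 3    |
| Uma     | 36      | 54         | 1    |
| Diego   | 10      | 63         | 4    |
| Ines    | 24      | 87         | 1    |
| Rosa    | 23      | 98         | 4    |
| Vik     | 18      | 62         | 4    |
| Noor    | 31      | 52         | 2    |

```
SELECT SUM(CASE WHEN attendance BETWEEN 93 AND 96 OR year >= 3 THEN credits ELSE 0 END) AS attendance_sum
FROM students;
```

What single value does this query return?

109

student=Alice: ✗
student=Farah: ✗
student=Kai: ✓ → 14
student=Sven: ✗
student=Tara: ✗
student=Omar: ✓ → 32
student=Xiu: ✓ → 12
student=Uma: ✗
student=Diego: ✓ → 10
student=Ines: ✗
student=Rosa: ✓ → 23
student=Vik: ✓ → 18
student=Noor: ✗
attendance_sum = 14 + 32 + 12 + 10 + 23 + 18 = 109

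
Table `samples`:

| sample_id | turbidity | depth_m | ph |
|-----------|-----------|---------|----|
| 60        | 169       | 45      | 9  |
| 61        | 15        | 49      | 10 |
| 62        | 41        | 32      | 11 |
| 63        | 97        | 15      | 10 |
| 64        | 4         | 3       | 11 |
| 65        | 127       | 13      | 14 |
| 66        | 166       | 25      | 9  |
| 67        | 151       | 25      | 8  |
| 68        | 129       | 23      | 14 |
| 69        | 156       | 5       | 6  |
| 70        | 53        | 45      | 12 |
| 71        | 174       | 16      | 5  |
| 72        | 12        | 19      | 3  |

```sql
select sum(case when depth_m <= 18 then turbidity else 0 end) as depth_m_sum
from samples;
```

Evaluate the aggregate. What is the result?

558

sample_id=60: ✗
sample_id=61: ✗
sample_id=62: ✗
sample_id=63: ✓ → 97
sample_id=64: ✓ → 4
sample_id=65: ✓ → 127
sample_id=66: ✗
sample_id=67: ✗
sample_id=68: ✗
sample_id=69: ✓ → 156
sample_id=70: ✗
sample_id=71: ✓ → 174
sample_id=72: ✗
depth_m_sum = 97 + 4 + 127 + 156 + 174 = 558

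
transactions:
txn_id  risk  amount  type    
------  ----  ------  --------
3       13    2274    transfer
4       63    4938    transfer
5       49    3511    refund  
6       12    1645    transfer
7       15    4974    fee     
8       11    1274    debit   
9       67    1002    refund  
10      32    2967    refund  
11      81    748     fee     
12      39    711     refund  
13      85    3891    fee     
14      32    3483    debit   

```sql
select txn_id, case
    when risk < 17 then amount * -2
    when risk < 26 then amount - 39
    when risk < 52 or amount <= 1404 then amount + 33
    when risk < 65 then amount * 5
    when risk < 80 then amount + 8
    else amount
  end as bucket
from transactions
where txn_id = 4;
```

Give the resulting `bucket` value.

24690

txn_id = 4: risk=63, amount=4938, type=transfer.
risk < 17 → false
risk < 26 → false
risk < 52 or amount <= 1404 → false
risk < 65 → true → 24690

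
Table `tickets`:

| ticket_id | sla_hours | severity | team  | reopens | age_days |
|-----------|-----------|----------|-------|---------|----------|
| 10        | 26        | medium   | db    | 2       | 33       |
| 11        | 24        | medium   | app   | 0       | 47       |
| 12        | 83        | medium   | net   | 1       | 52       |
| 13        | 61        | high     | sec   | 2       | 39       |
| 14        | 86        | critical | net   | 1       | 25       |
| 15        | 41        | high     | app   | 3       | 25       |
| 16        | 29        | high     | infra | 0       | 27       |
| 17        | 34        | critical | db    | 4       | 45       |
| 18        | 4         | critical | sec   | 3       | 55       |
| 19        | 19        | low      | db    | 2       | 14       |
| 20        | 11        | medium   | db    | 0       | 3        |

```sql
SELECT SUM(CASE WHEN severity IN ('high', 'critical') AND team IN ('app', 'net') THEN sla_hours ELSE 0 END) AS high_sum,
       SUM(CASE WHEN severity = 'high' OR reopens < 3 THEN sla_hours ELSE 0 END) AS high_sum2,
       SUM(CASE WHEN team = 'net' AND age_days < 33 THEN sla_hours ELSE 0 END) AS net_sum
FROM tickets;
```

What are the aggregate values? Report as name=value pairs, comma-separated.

high_sum=127, high_sum2=380, net_sum=86

[high_sum: severity IN ('high', 'critical') AND team IN ('app', 'net')]
ticket_id=10: ✗
ticket_id=11: ✗
ticket_id=12: ✗
ticket_id=13: ✗
ticket_id=14: ✓ → 86
ticket_id=15: ✓ → 41
ticket_id=16: ✗
ticket_id=17: ✗
ticket_id=18: ✗
ticket_id=19: ✗
ticket_id=20: ✗
high_sum = 86 + 41 = 127
—
[high_sum2: severity = 'high' OR reopens < 3]
ticket_id=10: ✓ → 26
ticket_id=11: ✓ → 24
ticket_id=12: ✓ → 83
ticket_id=13: ✓ → 61
ticket_id=14: ✓ → 86
ticket_id=15: ✓ → 41
ticket_id=16: ✓ → 29
ticket_id=17: ✗
ticket_id=18: ✗
ticket_id=19: ✓ → 19
ticket_id=20: ✓ → 11
high_sum2 = 26 + 24 + 83 + 61 + 86 + 41 + 29 + 19 + 11 = 380
—
[net_sum: team = 'net' AND age_days < 33]
ticket_id=10: ✗
ticket_id=11: ✗
ticket_id=12: ✗
ticket_id=13: ✗
ticket_id=14: ✓ → 86
ticket_id=15: ✗
ticket_id=16: ✗
ticket_id=17: ✗
ticket_id=18: ✗
ticket_id=19: ✗
ticket_id=20: ✗
net_sum = 86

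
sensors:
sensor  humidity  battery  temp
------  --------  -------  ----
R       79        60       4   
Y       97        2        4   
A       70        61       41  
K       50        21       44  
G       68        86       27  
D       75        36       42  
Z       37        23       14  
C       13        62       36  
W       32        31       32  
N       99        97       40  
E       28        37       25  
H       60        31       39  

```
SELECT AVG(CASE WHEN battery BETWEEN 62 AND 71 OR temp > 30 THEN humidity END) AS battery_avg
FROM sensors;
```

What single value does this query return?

57

sensor=R: ✗
sensor=Y: ✗
sensor=A: ✓ → 70
sensor=K: ✓ → 50
sensor=G: ✗
sensor=D: ✓ → 75
sensor=Z: ✗
sensor=C: ✓ → 13
sensor=W: ✓ → 32
sensor=N: ✓ → 99
sensor=E: ✗
sensor=H: ✓ → 60
battery_avg = (70 + 50 + 75 + 13 + 32 + 99 + 60) / 7 = 57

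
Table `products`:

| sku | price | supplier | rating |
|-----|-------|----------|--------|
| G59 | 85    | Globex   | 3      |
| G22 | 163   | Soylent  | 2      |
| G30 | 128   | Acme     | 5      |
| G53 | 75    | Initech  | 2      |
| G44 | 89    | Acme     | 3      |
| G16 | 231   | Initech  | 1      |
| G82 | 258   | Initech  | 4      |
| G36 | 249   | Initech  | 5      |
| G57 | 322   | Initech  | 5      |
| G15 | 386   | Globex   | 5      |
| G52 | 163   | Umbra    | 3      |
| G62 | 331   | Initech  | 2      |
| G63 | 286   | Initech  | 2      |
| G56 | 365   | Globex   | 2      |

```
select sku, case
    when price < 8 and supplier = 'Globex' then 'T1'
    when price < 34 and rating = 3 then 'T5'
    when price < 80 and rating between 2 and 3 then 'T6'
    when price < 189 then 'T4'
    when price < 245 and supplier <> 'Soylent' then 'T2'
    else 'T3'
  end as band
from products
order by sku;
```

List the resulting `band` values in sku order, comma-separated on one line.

T3, T2, T4, T4, T3, T4, T4, T6, T3, T3, T4, T3, T3, T3

sku=G15: ELSE → T3
sku=G16: price < 245 and supplier <> 'Soylent' → T2
sku=G22: price < 189 → T4
sku=G30: price < 189 → T4
sku=G36: ELSE → T3
sku=G44: price < 189 → T4
sku=G52: price < 189 → T4
sku=G53: price < 80 and rating between 2 and 3 → T6
sku=G56: ELSE → T3
sku=G57: ELSE → T3
sku=G59: price < 189 → T4
sku=G62: ELSE → T3
sku=G63: ELSE → T3
sku=G82: ELSE → T3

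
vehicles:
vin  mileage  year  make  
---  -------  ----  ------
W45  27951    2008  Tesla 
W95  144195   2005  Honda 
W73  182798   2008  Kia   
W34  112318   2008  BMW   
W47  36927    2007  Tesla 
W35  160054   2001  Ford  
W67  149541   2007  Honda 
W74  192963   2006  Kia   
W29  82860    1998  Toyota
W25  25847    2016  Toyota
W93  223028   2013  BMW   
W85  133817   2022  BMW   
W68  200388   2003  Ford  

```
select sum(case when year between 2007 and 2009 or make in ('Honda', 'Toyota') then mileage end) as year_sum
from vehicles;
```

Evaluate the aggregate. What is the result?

762437

vin=W45: ✓ → 27951
vin=W95: ✓ → 144195
vin=W73: ✓ → 182798
vin=W34: ✓ → 112318
vin=W47: ✓ → 36927
vin=W35: ✗
vin=W67: ✓ → 149541
vin=W74: ✗
vin=W29: ✓ → 82860
vin=W25: ✓ → 25847
vin=W93: ✗
vin=W85: ✗
vin=W68: ✗
year_sum = 27951 + 144195 + 182798 + 112318 + 36927 + 149541 + 82860 + 25847 = 762437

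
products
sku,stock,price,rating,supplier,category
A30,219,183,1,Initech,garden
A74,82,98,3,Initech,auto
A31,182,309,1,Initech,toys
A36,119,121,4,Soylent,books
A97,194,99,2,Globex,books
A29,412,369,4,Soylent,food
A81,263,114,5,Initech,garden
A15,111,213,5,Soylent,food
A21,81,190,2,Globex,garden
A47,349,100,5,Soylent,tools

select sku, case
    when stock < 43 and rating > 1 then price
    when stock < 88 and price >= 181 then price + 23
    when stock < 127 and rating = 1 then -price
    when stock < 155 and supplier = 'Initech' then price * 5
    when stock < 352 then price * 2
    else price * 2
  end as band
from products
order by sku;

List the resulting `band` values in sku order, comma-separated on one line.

sku=A15: stock < 352 → 426
sku=A21: stock < 88 and price >= 181 → 213
sku=A29: ELSE → 738
sku=A30: stock < 352 → 366
sku=A31: stock < 352 → 618
sku=A36: stock < 352 → 242
sku=A47: stock < 352 → 200
sku=A74: stock < 155 and supplier = 'Initech' → 490
sku=A81: stock < 352 → 228
sku=A97: stock < 352 → 198

426, 213, 738, 366, 618, 242, 200, 490, 228, 198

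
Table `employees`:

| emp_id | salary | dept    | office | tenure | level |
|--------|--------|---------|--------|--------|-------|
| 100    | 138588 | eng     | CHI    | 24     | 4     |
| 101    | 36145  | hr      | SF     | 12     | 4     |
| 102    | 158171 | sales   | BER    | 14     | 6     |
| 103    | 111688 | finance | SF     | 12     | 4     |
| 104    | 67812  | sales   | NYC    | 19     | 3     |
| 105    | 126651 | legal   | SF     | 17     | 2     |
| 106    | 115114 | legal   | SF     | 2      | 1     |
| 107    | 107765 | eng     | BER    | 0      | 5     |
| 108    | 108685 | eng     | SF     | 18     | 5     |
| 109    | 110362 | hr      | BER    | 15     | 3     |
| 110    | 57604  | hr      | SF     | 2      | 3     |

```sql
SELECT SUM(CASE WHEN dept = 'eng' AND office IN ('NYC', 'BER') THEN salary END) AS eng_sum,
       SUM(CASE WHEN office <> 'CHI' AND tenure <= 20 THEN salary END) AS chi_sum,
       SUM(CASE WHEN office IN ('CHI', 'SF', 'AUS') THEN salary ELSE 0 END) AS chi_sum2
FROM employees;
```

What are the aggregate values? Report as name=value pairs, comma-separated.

[eng_sum: dept = 'eng' AND office IN ('NYC', 'BER')]
emp_id=100: ✗
emp_id=101: ✗
emp_id=102: ✗
emp_id=103: ✗
emp_id=104: ✗
emp_id=105: ✗
emp_id=106: ✗
emp_id=107: ✓ → 107765
emp_id=108: ✗
emp_id=109: ✗
emp_id=110: ✗
eng_sum = 107765
—
[chi_sum: office <> 'CHI' AND tenure <= 20]
emp_id=100: ✗
emp_id=101: ✓ → 36145
emp_id=102: ✓ → 158171
emp_id=103: ✓ → 111688
emp_id=104: ✓ → 67812
emp_id=105: ✓ → 126651
emp_id=106: ✓ → 115114
emp_id=107: ✓ → 107765
emp_id=108: ✓ → 108685
emp_id=109: ✓ → 110362
emp_id=110: ✓ → 57604
chi_sum = 36145 + 158171 + 111688 + 67812 + 126651 + 115114 + 107765 + 108685 + 110362 + 57604 = 999997
—
[chi_sum2: office IN ('CHI', 'SF', 'AUS')]
emp_id=100: ✓ → 138588
emp_id=101: ✓ → 36145
emp_id=102: ✗
emp_id=103: ✓ → 111688
emp_id=104: ✗
emp_id=105: ✓ → 126651
emp_id=106: ✓ → 115114
emp_id=107: ✗
emp_id=108: ✓ → 108685
emp_id=109: ✗
emp_id=110: ✓ → 57604
chi_sum2 = 138588 + 36145 + 111688 + 126651 + 115114 + 108685 + 57604 = 694475

eng_sum=107765, chi_sum=999997, chi_sum2=694475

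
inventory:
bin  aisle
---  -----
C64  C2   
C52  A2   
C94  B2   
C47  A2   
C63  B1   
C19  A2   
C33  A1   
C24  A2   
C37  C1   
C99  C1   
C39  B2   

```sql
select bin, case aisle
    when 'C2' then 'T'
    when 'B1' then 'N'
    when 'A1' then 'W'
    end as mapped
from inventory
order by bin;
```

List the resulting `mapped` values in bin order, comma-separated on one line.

bin=C19: (no match → NULL) → NULL
bin=C24: (no match → NULL) → NULL
bin=C33: aisle='A1' → W
bin=C37: (no match → NULL) → NULL
bin=C39: (no match → NULL) → NULL
bin=C47: (no match → NULL) → NULL
bin=C52: (no match → NULL) → NULL
bin=C63: aisle='B1' → N
bin=C64: aisle='C2' → T
bin=C94: (no match → NULL) → NULL
bin=C99: (no match → NULL) → NULL

NULL, NULL, W, NULL, NULL, NULL, NULL, N, T, NULL, NULL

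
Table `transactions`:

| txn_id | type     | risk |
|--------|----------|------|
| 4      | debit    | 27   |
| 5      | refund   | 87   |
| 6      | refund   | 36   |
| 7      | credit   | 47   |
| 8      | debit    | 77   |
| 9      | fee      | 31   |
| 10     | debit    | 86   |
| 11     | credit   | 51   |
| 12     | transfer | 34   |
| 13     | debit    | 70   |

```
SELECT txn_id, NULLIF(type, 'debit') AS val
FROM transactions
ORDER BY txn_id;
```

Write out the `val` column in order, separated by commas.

NULL, refund, refund, credit, NULL, fee, NULL, credit, transfer, NULL

txn_id=4: type=debit vs debit: equal → NULL
txn_id=5: type=refund vs debit: differ → refund
txn_id=6: type=refund vs debit: differ → refund
txn_id=7: type=credit vs debit: differ → credit
txn_id=8: type=debit vs debit: equal → NULL
txn_id=9: type=fee vs debit: differ → fee
txn_id=10: type=debit vs debit: equal → NULL
txn_id=11: type=credit vs debit: differ → credit
txn_id=12: type=transfer vs debit: differ → transfer
txn_id=13: type=debit vs debit: equal → NULL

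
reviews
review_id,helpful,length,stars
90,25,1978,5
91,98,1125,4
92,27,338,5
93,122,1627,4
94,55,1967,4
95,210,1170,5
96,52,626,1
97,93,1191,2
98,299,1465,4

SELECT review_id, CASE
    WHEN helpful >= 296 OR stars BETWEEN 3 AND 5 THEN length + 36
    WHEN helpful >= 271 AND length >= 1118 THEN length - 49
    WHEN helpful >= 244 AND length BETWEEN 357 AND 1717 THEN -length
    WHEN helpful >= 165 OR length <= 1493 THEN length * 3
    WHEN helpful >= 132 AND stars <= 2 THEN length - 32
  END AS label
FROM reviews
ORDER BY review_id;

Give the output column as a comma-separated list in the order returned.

2014, 1161, 374, 1663, 2003, 1206, 1878, 3573, 1501

review_id=90: helpful >= 296 OR stars BETWEEN 3 AND 5 → 2014
review_id=91: helpful >= 296 OR stars BETWEEN 3 AND 5 → 1161
review_id=92: helpful >= 296 OR stars BETWEEN 3 AND 5 → 374
review_id=93: helpful >= 296 OR stars BETWEEN 3 AND 5 → 1663
review_id=94: helpful >= 296 OR stars BETWEEN 3 AND 5 → 2003
review_id=95: helpful >= 296 OR stars BETWEEN 3 AND 5 → 1206
review_id=96: helpful >= 165 OR length <= 1493 → 1878
review_id=97: helpful >= 165 OR length <= 1493 → 3573
review_id=98: helpful >= 296 OR stars BETWEEN 3 AND 5 → 1501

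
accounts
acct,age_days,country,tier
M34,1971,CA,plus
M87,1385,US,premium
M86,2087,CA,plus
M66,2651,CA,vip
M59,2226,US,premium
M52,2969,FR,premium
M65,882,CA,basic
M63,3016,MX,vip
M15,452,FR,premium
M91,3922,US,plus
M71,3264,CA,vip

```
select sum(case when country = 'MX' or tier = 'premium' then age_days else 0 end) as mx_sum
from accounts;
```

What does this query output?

acct=M34: ✗
acct=M87: ✓ → 1385
acct=M86: ✗
acct=M66: ✗
acct=M59: ✓ → 2226
acct=M52: ✓ → 2969
acct=M65: ✗
acct=M63: ✓ → 3016
acct=M15: ✓ → 452
acct=M91: ✗
acct=M71: ✗
mx_sum = 1385 + 2226 + 2969 + 3016 + 452 = 10048

10048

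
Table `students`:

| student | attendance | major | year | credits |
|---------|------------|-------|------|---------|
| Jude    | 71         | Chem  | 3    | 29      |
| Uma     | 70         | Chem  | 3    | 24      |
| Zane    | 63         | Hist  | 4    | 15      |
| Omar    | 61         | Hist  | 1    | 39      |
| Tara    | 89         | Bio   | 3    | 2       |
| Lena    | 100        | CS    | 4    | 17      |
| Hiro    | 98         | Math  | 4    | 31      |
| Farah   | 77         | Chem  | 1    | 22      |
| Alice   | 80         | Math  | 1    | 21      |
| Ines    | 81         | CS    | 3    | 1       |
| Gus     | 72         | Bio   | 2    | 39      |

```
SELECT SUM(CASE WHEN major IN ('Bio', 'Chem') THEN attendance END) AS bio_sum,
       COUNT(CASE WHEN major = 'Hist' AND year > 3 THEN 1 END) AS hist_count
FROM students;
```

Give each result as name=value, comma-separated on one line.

bio_sum=379, hist_count=1

[bio_sum: major IN ('Bio', 'Chem')]
student=Jude: ✓ → 71
student=Uma: ✓ → 70
student=Zane: ✗
student=Omar: ✗
student=Tara: ✓ → 89
student=Lena: ✗
student=Hiro: ✗
student=Farah: ✓ → 77
student=Alice: ✗
student=Ines: ✗
student=Gus: ✓ → 72
bio_sum = 71 + 70 + 89 + 77 + 72 = 379
—
[hist_count: major = 'Hist' AND year > 3]
student=Jude: ✗
student=Uma: ✗
student=Zane: ✓ → 1
student=Omar: ✗
student=Tara: ✗
student=Lena: ✗
student=Hiro: ✗
student=Farah: ✗
student=Alice: ✗
student=Ines: ✗
student=Gus: ✗
hist_count = COUNT(1) = 1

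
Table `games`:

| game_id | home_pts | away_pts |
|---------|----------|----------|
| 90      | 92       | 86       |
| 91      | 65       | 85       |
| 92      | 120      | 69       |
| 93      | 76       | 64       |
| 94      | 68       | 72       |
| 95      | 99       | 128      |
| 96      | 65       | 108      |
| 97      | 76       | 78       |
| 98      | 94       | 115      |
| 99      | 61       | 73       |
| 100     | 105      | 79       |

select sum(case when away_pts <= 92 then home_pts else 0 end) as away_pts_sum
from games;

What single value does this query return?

663

game_id=90: ✓ → 92
game_id=91: ✓ → 65
game_id=92: ✓ → 120
game_id=93: ✓ → 76
game_id=94: ✓ → 68
game_id=95: ✗
game_id=96: ✗
game_id=97: ✓ → 76
game_id=98: ✗
game_id=99: ✓ → 61
game_id=100: ✓ → 105
away_pts_sum = 92 + 65 + 120 + 76 + 68 + 76 + 61 + 105 = 663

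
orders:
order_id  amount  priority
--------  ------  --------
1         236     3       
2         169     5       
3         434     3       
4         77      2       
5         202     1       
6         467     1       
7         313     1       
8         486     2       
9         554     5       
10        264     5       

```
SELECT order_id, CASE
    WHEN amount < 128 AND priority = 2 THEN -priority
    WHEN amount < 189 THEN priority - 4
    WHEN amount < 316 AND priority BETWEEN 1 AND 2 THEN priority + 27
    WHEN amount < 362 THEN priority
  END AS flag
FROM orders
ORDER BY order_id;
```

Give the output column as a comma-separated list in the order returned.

order_id=1: amount < 362 → 3
order_id=2: amount < 189 → 1
order_id=3: (no match → NULL) → NULL
order_id=4: amount < 128 AND priority = 2 → -2
order_id=5: amount < 316 AND priority BETWEEN 1 AND 2 → 28
order_id=6: (no match → NULL) → NULL
order_id=7: amount < 316 AND priority BETWEEN 1 AND 2 → 28
order_id=8: (no match → NULL) → NULL
order_id=9: (no match → NULL) → NULL
order_id=10: amount < 362 → 5

3, 1, NULL, -2, 28, NULL, 28, NULL, NULL, 5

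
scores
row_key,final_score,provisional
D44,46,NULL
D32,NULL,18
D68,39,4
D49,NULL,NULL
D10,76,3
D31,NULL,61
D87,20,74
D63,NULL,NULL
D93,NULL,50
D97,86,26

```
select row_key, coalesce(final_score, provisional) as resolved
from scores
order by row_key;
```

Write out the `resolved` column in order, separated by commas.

76, 61, 18, 46, NULL, NULL, 39, 20, 50, 86

row_key=D10: final_score=76 → 76
row_key=D31: final_score=NULL, provisional=61 → 61
row_key=D32: final_score=NULL, provisional=18 → 18
row_key=D44: final_score=46 → 46
row_key=D49: final_score=NULL, provisional=NULL (all NULL) → NULL
row_key=D63: final_score=NULL, provisional=NULL (all NULL) → NULL
row_key=D68: final_score=39 → 39
row_key=D87: final_score=20 → 20
row_key=D93: final_score=NULL, provisional=50 → 50
row_key=D97: final_score=86 → 86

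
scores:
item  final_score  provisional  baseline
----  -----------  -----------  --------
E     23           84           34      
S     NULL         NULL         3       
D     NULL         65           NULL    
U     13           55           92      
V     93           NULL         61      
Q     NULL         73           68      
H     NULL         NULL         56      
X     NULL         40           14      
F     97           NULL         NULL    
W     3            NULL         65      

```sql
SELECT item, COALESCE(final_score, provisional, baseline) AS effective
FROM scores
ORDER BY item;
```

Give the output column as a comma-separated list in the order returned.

65, 23, 97, 56, 73, 3, 13, 93, 3, 40

item=D: final_score=NULL, provisional=65 → 65
item=E: final_score=23 → 23
item=F: final_score=97 → 97
item=H: final_score=NULL, provisional=NULL, baseline=56 → 56
item=Q: final_score=NULL, provisional=73 → 73
item=S: final_score=NULL, provisional=NULL, baseline=3 → 3
item=U: final_score=13 → 13
item=V: final_score=93 → 93
item=W: final_score=3 → 3
item=X: final_score=NULL, provisional=40 → 40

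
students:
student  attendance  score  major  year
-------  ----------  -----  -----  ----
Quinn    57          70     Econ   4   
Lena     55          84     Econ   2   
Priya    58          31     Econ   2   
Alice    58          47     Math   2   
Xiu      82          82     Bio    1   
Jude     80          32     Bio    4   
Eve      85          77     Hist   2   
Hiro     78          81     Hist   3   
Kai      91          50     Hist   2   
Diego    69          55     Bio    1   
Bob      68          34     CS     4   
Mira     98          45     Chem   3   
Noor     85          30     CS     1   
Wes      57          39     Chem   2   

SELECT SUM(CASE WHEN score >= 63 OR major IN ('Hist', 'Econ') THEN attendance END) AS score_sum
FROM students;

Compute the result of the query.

506

student=Quinn: ✓ → 57
student=Lena: ✓ → 55
student=Priya: ✓ → 58
student=Alice: ✗
student=Xiu: ✓ → 82
student=Jude: ✗
student=Eve: ✓ → 85
student=Hiro: ✓ → 78
student=Kai: ✓ → 91
student=Diego: ✗
student=Bob: ✗
student=Mira: ✗
student=Noor: ✗
student=Wes: ✗
score_sum = 57 + 55 + 58 + 82 + 85 + 78 + 91 = 506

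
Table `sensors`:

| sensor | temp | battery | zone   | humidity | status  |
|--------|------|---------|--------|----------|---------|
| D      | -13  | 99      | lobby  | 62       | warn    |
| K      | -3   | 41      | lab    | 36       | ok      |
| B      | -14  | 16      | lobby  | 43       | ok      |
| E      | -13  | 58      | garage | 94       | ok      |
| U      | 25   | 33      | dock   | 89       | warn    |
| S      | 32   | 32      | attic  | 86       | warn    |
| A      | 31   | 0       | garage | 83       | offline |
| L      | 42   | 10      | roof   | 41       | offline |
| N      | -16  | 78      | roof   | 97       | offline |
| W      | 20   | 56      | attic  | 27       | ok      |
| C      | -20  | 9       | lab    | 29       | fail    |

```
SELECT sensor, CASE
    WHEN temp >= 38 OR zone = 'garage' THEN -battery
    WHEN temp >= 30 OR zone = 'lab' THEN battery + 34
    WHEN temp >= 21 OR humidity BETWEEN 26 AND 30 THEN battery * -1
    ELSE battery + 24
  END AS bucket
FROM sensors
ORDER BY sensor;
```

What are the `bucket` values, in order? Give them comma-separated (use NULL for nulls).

0, 40, 43, 123, -58, 75, -10, 102, 66, -33, -56

sensor=A: temp >= 38 OR zone = 'garage' → 0
sensor=B: ELSE → 40
sensor=C: temp >= 30 OR zone = 'lab' → 43
sensor=D: ELSE → 123
sensor=E: temp >= 38 OR zone = 'garage' → -58
sensor=K: temp >= 30 OR zone = 'lab' → 75
sensor=L: temp >= 38 OR zone = 'garage' → -10
sensor=N: ELSE → 102
sensor=S: temp >= 30 OR zone = 'lab' → 66
sensor=U: temp >= 21 OR humidity BETWEEN 26 AND 30 → -33
sensor=W: temp >= 21 OR humidity BETWEEN 26 AND 30 → -56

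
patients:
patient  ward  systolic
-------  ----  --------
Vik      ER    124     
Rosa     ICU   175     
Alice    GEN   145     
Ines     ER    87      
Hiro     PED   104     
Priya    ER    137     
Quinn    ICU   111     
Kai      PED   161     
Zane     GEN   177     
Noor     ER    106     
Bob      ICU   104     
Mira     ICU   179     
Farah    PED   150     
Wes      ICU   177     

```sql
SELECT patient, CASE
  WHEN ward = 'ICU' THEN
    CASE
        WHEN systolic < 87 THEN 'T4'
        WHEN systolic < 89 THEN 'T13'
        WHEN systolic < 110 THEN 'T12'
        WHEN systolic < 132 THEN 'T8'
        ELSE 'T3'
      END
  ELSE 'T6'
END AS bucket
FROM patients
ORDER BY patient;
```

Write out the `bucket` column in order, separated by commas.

patient=Alice: ward='GEN' → outer ELSE → T6
patient=Bob: ward='ICU' → inner[systolic < 110] → T12
patient=Farah: ward='PED' → outer ELSE → T6
patient=Hiro: ward='PED' → outer ELSE → T6
patient=Ines: ward='ER' → outer ELSE → T6
patient=Kai: ward='PED' → outer ELSE → T6
patient=Mira: ward='ICU' → inner[ELSE] → T3
patient=Noor: ward='ER' → outer ELSE → T6
patient=Priya: ward='ER' → outer ELSE → T6
patient=Quinn: ward='ICU' → inner[systolic < 132] → T8
patient=Rosa: ward='ICU' → inner[ELSE] → T3
patient=Vik: ward='ER' → outer ELSE → T6
patient=Wes: ward='ICU' → inner[ELSE] → T3
patient=Zane: ward='GEN' → outer ELSE → T6

T6, T12, T6, T6, T6, T6, T3, T6, T6, T8, T3, T6, T3, T6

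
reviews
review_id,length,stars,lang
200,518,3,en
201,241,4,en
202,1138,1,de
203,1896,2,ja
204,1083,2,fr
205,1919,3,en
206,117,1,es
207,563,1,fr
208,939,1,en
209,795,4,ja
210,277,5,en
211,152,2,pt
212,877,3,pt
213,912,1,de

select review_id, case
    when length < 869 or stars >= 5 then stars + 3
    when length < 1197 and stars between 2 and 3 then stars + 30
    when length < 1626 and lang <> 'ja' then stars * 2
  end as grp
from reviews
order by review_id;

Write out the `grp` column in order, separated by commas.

6, 7, 2, NULL, 32, NULL, 4, 4, 2, 7, 8, 5, 33, 2

review_id=200: length < 869 or stars >= 5 → 6
review_id=201: length < 869 or stars >= 5 → 7
review_id=202: length < 1626 and lang <> 'ja' → 2
review_id=203: (no match → NULL) → NULL
review_id=204: length < 1197 and stars between 2 and 3 → 32
review_id=205: (no match → NULL) → NULL
review_id=206: length < 869 or stars >= 5 → 4
review_id=207: length < 869 or stars >= 5 → 4
review_id=208: length < 1626 and lang <> 'ja' → 2
review_id=209: length < 869 or stars >= 5 → 7
review_id=210: length < 869 or stars >= 5 → 8
review_id=211: length < 869 or stars >= 5 → 5
review_id=212: length < 1197 and stars between 2 and 3 → 33
review_id=213: length < 1626 and lang <> 'ja' → 2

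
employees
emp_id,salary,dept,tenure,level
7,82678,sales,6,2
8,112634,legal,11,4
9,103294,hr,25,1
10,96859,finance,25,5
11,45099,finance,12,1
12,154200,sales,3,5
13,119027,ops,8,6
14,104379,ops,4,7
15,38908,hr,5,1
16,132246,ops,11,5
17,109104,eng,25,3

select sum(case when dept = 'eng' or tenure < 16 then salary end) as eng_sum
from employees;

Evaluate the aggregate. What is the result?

898275

emp_id=7: ✓ → 82678
emp_id=8: ✓ → 112634
emp_id=9: ✗
emp_id=10: ✗
emp_id=11: ✓ → 45099
emp_id=12: ✓ → 154200
emp_id=13: ✓ → 119027
emp_id=14: ✓ → 104379
emp_id=15: ✓ → 38908
emp_id=16: ✓ → 132246
emp_id=17: ✓ → 109104
eng_sum = 82678 + 112634 + 45099 + 154200 + 119027 + 104379 + 38908 + 132246 + 109104 = 898275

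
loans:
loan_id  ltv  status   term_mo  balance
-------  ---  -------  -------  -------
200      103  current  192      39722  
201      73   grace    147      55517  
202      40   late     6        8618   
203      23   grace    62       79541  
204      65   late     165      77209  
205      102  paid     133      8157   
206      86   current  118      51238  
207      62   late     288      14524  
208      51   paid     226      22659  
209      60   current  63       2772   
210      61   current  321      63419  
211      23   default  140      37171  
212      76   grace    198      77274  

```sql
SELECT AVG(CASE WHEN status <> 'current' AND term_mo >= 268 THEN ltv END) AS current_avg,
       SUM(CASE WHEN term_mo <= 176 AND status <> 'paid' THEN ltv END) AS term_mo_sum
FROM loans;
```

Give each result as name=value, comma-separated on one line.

[current_avg: status <> 'current' AND term_mo >= 268]
loan_id=200: ✗
loan_id=201: ✗
loan_id=202: ✗
loan_id=203: ✗
loan_id=204: ✗
loan_id=205: ✗
loan_id=206: ✗
loan_id=207: ✓ → 62
loan_id=208: ✗
loan_id=209: ✗
loan_id=210: ✗
loan_id=211: ✗
loan_id=212: ✗
current_avg = 62
—
[term_mo_sum: term_mo <= 176 AND status <> 'paid']
loan_id=200: ✗
loan_id=201: ✓ → 73
loan_id=202: ✓ → 40
loan_id=203: ✓ → 23
loan_id=204: ✓ → 65
loan_id=205: ✗
loan_id=206: ✓ → 86
loan_id=207: ✗
loan_id=208: ✗
loan_id=209: ✓ → 60
loan_id=210: ✗
loan_id=211: ✓ → 23
loan_id=212: ✗
term_mo_sum = 73 + 40 + 23 + 65 + 86 + 60 + 23 = 370

current_avg=62, term_mo_sum=370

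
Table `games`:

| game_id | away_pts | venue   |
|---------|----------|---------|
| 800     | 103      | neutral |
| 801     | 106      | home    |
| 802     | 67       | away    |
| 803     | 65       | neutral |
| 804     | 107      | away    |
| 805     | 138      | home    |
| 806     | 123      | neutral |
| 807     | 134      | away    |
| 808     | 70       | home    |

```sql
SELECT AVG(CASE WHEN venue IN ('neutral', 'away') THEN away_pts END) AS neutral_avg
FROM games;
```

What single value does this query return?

game_id=800: ✓ → 103
game_id=801: ✗
game_id=802: ✓ → 67
game_id=803: ✓ → 65
game_id=804: ✓ → 107
game_id=805: ✗
game_id=806: ✓ → 123
game_id=807: ✓ → 134
game_id=808: ✗
neutral_avg = (103 + 67 + 65 + 107 + 123 + 134) / 6 = 99.8333333333

99.8333333333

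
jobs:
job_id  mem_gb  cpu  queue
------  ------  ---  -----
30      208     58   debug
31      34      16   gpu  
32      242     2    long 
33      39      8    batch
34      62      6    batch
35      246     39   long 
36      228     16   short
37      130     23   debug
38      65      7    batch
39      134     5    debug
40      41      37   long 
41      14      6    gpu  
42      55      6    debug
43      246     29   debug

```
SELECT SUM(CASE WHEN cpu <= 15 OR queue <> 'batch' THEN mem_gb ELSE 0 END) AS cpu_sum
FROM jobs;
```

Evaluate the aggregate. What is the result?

1744

job_id=30: ✓ → 208
job_id=31: ✓ → 34
job_id=32: ✓ → 242
job_id=33: ✓ → 39
job_id=34: ✓ → 62
job_id=35: ✓ → 246
job_id=36: ✓ → 228
job_id=37: ✓ → 130
job_id=38: ✓ → 65
job_id=39: ✓ → 134
job_id=40: ✓ → 41
job_id=41: ✓ → 14
job_id=42: ✓ → 55
job_id=43: ✓ → 246
cpu_sum = 208 + 34 + 242 + 39 + 62 + 246 + 228 + 130 + 65 + 134 + 41 + 14 + 55 + 246 = 1744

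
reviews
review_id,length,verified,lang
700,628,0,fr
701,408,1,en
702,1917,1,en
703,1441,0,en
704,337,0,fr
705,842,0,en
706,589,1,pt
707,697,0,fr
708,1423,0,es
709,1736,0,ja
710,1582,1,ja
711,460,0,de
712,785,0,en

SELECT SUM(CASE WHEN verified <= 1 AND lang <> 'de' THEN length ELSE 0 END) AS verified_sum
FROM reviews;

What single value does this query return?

12385

review_id=700: ✓ → 628
review_id=701: ✓ → 408
review_id=702: ✓ → 1917
review_id=703: ✓ → 1441
review_id=704: ✓ → 337
review_id=705: ✓ → 842
review_id=706: ✓ → 589
review_id=707: ✓ → 697
review_id=708: ✓ → 1423
review_id=709: ✓ → 1736
review_id=710: ✓ → 1582
review_id=711: ✗
review_id=712: ✓ → 785
verified_sum = 628 + 408 + 1917 + 1441 + 337 + 842 + 589 + 697 + 1423 + 1736 + 1582 + 785 = 12385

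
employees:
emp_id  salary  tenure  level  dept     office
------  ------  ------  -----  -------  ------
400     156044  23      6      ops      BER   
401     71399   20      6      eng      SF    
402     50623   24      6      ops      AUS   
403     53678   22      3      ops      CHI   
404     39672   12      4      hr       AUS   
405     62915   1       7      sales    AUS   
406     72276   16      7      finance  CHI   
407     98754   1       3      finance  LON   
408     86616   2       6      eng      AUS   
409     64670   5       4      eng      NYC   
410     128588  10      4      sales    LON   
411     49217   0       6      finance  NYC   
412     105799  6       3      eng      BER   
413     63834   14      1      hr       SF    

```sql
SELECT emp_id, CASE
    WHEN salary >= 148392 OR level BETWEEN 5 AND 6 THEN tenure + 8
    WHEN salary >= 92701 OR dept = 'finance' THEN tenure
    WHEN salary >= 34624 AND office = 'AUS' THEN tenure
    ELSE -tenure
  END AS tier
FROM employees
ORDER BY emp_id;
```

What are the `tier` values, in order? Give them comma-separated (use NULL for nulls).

31, 28, 32, -22, 12, 1, 16, 1, 10, -5, 10, 8, 6, -14

emp_id=400: salary >= 148392 OR level BETWEEN 5 AND 6 → 31
emp_id=401: salary >= 148392 OR level BETWEEN 5 AND 6 → 28
emp_id=402: salary >= 148392 OR level BETWEEN 5 AND 6 → 32
emp_id=403: ELSE → -22
emp_id=404: salary >= 34624 AND office = 'AUS' → 12
emp_id=405: salary >= 34624 AND office = 'AUS' → 1
emp_id=406: salary >= 92701 OR dept = 'finance' → 16
emp_id=407: salary >= 92701 OR dept = 'finance' → 1
emp_id=408: salary >= 148392 OR level BETWEEN 5 AND 6 → 10
emp_id=409: ELSE → -5
emp_id=410: salary >= 92701 OR dept = 'finance' → 10
emp_id=411: salary >= 148392 OR level BETWEEN 5 AND 6 → 8
emp_id=412: salary >= 92701 OR dept = 'finance' → 6
emp_id=413: ELSE → -14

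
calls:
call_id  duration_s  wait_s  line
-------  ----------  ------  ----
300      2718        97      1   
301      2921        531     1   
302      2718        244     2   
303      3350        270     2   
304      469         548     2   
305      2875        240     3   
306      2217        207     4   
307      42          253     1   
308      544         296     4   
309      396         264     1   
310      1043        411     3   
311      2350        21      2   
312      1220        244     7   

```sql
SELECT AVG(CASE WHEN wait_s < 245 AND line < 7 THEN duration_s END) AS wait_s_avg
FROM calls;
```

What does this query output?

call_id=300: ✓ → 2718
call_id=301: ✗
call_id=302: ✓ → 2718
call_id=303: ✗
call_id=304: ✗
call_id=305: ✓ → 2875
call_id=306: ✓ → 2217
call_id=307: ✗
call_id=308: ✗
call_id=309: ✗
call_id=310: ✗
call_id=311: ✓ → 2350
call_id=312: ✗
wait_s_avg = (2718 + 2718 + 2875 + 2217 + 2350) / 5 = 2575.6

2575.6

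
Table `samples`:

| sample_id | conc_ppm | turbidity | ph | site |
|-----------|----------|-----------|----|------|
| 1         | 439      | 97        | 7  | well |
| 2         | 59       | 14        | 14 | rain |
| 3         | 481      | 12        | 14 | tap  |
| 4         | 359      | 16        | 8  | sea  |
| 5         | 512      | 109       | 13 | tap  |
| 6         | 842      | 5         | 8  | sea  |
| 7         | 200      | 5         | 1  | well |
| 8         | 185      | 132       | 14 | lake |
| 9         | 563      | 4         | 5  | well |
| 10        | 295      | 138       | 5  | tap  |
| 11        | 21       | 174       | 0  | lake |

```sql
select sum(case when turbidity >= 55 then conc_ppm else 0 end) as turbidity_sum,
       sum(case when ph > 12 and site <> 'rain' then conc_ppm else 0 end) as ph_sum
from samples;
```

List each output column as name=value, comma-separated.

turbidity_sum=1452, ph_sum=1178

[turbidity_sum: turbidity >= 55]
sample_id=1: ✓ → 439
sample_id=2: ✗
sample_id=3: ✗
sample_id=4: ✗
sample_id=5: ✓ → 512
sample_id=6: ✗
sample_id=7: ✗
sample_id=8: ✓ → 185
sample_id=9: ✗
sample_id=10: ✓ → 295
sample_id=11: ✓ → 21
turbidity_sum = 439 + 512 + 185 + 295 + 21 = 1452
—
[ph_sum: ph > 12 and site <> 'rain']
sample_id=1: ✗
sample_id=2: ✗
sample_id=3: ✓ → 481
sample_id=4: ✗
sample_id=5: ✓ → 512
sample_id=6: ✗
sample_id=7: ✗
sample_id=8: ✓ → 185
sample_id=9: ✗
sample_id=10: ✗
sample_id=11: ✗
ph_sum = 481 + 512 + 185 = 1178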